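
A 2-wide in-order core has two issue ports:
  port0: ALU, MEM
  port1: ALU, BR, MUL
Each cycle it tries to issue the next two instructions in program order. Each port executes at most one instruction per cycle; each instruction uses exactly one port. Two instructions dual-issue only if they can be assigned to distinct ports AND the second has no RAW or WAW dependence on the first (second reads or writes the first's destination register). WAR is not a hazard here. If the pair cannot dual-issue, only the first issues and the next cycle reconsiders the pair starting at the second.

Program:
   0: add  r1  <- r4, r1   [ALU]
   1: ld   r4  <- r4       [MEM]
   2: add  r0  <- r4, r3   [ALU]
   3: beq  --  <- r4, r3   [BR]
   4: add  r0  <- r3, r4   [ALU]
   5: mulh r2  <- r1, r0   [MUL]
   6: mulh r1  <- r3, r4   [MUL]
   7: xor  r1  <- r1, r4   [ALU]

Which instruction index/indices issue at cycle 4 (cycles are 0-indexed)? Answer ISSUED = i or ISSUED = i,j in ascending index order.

0. add.ALU ld.MEM @i0+i1  | dual
1. add.ALU beq.BR @i2+i3  | dual
2. add.ALU @i4  | RAW r0
3. mulh.MUL @i5  | no-port MUL/MUL
4. mulh.MUL @i6  | RAW+WAW r1
5. xor.ALU @i7  | tail

ISSUED = 6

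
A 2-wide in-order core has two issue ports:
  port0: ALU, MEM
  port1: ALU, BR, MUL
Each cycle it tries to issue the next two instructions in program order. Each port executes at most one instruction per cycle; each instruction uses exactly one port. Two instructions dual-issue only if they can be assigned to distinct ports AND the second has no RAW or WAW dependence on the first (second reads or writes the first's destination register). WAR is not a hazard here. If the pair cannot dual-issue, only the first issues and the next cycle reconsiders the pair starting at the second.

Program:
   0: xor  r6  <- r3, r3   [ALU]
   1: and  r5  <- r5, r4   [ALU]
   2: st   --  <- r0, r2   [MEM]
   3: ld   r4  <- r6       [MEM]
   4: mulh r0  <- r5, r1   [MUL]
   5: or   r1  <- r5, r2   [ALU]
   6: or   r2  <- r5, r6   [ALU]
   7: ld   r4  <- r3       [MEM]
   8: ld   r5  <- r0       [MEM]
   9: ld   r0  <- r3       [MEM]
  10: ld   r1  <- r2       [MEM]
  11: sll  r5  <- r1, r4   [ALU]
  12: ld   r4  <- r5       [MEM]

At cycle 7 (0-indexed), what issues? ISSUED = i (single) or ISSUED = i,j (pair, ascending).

t=0 i0,i1:xor;and ; dual
t=1 i2:st ; no-port MEM/MEM
t=2 i3,i4:ld;mulh ; dual
t=3 i5,i6:or;or ; dual
t=4 i7:ld ; no-port MEM/MEM
t=5 i8:ld ; no-port MEM/MEM
t=6 i9:ld ; no-port MEM/MEM
t=7 i10:ld ; RAW r1
t=8 i11:sll ; RAW r5
t=9 i12:ld ; tail

ISSUED = 10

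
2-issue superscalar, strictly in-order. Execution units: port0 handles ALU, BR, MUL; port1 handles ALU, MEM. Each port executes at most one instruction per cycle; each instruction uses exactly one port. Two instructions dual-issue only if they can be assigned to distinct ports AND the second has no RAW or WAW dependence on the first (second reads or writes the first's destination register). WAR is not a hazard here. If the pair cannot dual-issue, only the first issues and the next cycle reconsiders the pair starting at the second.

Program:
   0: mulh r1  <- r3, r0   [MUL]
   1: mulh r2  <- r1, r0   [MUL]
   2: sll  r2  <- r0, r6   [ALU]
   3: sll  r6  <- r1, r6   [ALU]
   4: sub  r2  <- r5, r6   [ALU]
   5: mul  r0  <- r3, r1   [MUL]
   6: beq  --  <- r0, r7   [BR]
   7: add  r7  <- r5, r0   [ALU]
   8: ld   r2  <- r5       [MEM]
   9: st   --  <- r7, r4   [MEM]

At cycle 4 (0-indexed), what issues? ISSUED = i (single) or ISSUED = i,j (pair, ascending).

c0: i0 mulh.MUL  no-port MUL/MUL
c1: i1 mulh.MUL  WAW r2
c2: i2+i3 sll.ALU;sll.ALU  pair
c3: i4+i5 sub.ALU;mul.MUL  pair
c4: i6+i7 beq.BR;add.ALU  pair
c5: i8 ld.MEM  no-port MEM/MEM
c6: i9 st.MEM  tail

ISSUED = 6,7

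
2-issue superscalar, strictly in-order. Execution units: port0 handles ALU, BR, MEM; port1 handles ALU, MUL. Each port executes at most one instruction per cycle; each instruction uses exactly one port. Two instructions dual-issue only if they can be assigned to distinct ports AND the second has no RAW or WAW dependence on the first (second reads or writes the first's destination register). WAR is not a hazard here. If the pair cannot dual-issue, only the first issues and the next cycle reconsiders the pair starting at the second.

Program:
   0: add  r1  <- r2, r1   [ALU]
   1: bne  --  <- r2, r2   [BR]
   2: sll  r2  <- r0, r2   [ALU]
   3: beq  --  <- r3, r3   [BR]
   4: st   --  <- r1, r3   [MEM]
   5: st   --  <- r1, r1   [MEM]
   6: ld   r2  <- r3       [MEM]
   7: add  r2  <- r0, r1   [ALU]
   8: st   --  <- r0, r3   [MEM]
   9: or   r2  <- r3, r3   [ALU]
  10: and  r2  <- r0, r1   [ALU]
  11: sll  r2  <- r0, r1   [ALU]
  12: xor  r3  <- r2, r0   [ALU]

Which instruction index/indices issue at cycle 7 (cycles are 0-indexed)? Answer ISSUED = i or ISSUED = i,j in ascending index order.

ISSUED = 10

c0: i0+i1 add+bne  dual
c1: i2+i3 sll+beq  dual
c2: i4 st  no-port MEM/MEM
c3: i5 st  no-port MEM/MEM
c4: i6 ld  WAW r2
c5: i7+i8 add+st  dual
c6: i9 or  WAW r2
c7: i10 and  WAW r2
c8: i11 sll  RAW r2
c9: i12 xor  tail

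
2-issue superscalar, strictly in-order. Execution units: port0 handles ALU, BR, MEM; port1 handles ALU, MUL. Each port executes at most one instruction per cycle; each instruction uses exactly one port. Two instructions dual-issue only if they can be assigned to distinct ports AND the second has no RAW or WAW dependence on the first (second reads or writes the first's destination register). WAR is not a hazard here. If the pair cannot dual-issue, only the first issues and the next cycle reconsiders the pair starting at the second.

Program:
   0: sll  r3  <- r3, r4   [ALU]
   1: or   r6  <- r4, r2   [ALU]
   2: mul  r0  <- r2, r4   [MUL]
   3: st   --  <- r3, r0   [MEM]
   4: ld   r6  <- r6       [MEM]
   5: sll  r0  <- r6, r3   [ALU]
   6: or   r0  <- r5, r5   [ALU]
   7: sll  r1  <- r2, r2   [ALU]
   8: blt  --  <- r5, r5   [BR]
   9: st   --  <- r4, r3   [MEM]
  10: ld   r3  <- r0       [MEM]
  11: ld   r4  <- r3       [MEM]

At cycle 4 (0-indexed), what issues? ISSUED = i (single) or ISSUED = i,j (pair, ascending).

0. sll.ALU;or.ALU @i0/i1  | dual
1. mul.MUL @i2  | RAW r0
2. st.MEM @i3  | no-port MEM/MEM
3. ld.MEM @i4  | RAW r6
4. sll.ALU @i5  | WAW r0
5. or.ALU;sll.ALU @i6/i7  | dual
6. blt.BR @i8  | no-port BR/MEM
7. st.MEM @i9  | no-port MEM/MEM
8. ld.MEM @i10  | no-port MEM/MEM
9. ld.MEM @i11  | tail

ISSUED = 5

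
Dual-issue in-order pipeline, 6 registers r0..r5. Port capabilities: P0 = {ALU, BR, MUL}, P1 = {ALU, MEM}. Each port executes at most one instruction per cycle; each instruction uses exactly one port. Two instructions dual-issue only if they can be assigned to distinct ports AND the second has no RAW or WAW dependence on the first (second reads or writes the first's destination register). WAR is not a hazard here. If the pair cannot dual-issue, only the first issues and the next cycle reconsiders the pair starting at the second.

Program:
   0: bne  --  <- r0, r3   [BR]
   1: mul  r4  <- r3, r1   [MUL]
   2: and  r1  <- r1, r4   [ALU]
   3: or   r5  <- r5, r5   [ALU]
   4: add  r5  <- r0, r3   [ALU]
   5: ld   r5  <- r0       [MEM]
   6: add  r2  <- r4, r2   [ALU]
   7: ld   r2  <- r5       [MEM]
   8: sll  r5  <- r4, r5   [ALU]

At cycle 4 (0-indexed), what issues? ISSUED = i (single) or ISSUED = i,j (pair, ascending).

t=0 i0:bne ; no-port BR/MUL
t=1 i1:mul ; RAW r4
t=2 i2&i3:and+or ; pair
t=3 i4:add ; WAW r5
t=4 i5&i6:ld+add ; pair
t=5 i7&i8:ld+sll ; pair

ISSUED = 5,6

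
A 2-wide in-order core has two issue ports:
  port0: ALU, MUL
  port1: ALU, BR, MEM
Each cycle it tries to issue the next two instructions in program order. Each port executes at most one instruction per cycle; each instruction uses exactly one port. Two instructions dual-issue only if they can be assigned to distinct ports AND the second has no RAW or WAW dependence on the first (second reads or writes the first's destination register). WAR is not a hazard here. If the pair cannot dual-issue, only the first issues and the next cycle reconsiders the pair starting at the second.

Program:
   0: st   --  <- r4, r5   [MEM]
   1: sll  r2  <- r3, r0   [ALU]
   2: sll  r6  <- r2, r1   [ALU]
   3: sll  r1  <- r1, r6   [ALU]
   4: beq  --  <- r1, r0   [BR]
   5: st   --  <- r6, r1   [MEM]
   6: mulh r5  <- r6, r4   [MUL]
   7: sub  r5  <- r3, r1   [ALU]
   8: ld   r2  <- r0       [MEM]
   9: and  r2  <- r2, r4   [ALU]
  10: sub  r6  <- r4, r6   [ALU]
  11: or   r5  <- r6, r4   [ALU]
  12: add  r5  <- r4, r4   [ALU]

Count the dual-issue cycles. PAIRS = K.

t=0 i0+i1:st/sll ; dual
t=1 i2:sll ; RAW r6
t=2 i3:sll ; RAW r1
t=3 i4:beq ; no-port BR/MEM
t=4 i5+i6:st/mulh ; dual
t=5 i7+i8:sub/ld ; dual
t=6 i9+i10:and/sub ; dual
t=7 i11:or ; WAW r5
t=8 i12:add ; tail

PAIRS = 4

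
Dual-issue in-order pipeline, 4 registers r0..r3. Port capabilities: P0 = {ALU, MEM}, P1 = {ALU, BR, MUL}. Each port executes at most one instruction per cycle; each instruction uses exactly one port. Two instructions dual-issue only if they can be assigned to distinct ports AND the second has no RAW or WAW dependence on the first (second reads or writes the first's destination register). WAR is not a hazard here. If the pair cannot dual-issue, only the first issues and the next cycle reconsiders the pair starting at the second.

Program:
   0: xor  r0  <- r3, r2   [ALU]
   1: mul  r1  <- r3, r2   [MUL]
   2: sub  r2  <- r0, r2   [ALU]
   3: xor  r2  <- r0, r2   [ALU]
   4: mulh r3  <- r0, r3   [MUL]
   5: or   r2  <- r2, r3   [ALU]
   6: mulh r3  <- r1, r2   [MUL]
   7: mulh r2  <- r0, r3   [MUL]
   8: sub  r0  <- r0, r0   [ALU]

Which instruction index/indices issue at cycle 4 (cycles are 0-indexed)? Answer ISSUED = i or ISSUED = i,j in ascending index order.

0. xor.ALU;mul.MUL @i0/i1  | pair
1. sub.ALU @i2  | RAW+WAW r2
2. xor.ALU;mulh.MUL @i3/i4  | pair
3. or.ALU @i5  | RAW r2
4. mulh.MUL @i6  | no-port MUL/MUL
5. mulh.MUL;sub.ALU @i7/i8  | pair

ISSUED = 6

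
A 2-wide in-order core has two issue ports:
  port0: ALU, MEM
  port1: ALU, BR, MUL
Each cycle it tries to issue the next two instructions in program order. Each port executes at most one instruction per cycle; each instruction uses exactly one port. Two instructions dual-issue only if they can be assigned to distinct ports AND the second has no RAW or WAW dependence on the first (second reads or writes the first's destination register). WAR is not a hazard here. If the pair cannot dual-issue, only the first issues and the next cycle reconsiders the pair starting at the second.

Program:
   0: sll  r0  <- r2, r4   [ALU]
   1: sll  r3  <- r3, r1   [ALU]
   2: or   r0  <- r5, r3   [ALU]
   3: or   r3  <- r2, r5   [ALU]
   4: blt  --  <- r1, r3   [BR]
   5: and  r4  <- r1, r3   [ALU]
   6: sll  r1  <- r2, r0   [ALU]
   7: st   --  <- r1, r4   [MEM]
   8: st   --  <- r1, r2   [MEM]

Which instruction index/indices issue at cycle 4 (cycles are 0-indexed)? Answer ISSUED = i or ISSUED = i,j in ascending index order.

t=0 i0&i1:sll;sll ; pair
t=1 i2&i3:or;or ; pair
t=2 i4&i5:blt;and ; pair
t=3 i6:sll ; RAW r1
t=4 i7:st ; no-port MEM/MEM
t=5 i8:st ; tail

ISSUED = 7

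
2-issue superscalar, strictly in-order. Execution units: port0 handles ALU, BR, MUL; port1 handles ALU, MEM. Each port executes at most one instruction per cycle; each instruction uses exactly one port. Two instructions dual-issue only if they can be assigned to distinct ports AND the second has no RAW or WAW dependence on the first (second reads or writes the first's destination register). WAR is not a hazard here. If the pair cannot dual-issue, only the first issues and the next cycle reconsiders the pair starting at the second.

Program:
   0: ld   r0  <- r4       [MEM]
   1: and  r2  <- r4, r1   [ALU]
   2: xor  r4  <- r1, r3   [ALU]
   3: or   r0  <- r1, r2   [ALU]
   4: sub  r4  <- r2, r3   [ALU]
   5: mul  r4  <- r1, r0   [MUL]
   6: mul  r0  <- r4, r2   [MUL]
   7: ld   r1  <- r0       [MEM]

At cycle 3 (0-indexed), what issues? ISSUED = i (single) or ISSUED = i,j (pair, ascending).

t=0 i0/i1:ld.MEM and.ALU ; dual
t=1 i2/i3:xor.ALU or.ALU ; dual
t=2 i4:sub.ALU ; WAW r4
t=3 i5:mul.MUL ; no-port MUL/MUL
t=4 i6:mul.MUL ; RAW r0
t=5 i7:ld.MEM ; tail

ISSUED = 5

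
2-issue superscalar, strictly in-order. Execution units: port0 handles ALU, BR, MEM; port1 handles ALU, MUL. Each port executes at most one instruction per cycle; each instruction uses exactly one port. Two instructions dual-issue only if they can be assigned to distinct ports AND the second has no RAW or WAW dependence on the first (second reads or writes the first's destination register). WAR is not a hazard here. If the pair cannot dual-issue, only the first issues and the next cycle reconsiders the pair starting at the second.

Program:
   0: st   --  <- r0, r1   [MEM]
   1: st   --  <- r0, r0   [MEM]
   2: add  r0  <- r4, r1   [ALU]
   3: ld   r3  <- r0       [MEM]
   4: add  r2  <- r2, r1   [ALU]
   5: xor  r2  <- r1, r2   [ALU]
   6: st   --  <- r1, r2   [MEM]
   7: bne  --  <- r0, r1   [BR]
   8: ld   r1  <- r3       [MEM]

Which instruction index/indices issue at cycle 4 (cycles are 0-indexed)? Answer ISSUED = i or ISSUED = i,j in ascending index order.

ISSUED = 6

0. st.MEM @i0  | no-port MEM/MEM
1. st.MEM add.ALU @i1/i2  | pair
2. ld.MEM add.ALU @i3/i4  | pair
3. xor.ALU @i5  | RAW r2
4. st.MEM @i6  | no-port MEM/BR
5. bne.BR @i7  | no-port BR/MEM
6. ld.MEM @i8  | tail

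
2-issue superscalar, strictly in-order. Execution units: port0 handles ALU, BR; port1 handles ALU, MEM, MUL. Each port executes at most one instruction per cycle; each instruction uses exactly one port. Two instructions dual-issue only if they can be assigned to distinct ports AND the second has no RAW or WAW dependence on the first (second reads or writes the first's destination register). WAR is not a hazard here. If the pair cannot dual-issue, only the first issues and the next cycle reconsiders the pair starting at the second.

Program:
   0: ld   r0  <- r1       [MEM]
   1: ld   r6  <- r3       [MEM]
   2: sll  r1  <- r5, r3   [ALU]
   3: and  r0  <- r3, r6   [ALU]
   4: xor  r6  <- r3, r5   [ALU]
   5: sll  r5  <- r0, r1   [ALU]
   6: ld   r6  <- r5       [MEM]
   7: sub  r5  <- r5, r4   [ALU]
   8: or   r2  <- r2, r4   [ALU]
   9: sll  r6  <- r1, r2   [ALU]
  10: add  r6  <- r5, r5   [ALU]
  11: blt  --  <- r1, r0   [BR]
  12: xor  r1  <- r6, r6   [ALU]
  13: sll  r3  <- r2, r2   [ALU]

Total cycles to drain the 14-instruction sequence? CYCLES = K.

CYCLES = 9

0. ld @i0  | no-port MEM/MEM
1. ld/sll @i1/i2  | pair
2. and/xor @i3/i4  | pair
3. sll @i5  | RAW r5
4. ld/sub @i6/i7  | pair
5. or @i8  | RAW r2
6. sll @i9  | WAW r6
7. add/blt @i10/i11  | pair
8. xor/sll @i12/i13  | pair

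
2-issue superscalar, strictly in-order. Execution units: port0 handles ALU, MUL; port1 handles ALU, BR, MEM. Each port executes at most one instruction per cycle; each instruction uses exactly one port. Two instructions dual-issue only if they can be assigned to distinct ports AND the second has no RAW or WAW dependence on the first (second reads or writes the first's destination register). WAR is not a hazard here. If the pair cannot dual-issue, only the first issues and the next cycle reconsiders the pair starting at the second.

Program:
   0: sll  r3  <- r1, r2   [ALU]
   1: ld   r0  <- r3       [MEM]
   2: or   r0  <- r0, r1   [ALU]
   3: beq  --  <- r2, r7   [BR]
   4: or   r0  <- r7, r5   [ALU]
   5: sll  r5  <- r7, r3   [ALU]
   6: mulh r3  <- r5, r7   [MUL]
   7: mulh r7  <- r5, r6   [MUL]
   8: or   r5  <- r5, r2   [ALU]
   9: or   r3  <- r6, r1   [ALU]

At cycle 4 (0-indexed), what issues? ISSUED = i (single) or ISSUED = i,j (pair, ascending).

ISSUED = 6

0. sll @i0  | RAW r3
1. ld @i1  | RAW+WAW r0
2. or/beq @i2+i3  | dual
3. or/sll @i4+i5  | dual
4. mulh @i6  | no-port MUL/MUL
5. mulh/or @i7+i8  | dual
6. or @i9  | tail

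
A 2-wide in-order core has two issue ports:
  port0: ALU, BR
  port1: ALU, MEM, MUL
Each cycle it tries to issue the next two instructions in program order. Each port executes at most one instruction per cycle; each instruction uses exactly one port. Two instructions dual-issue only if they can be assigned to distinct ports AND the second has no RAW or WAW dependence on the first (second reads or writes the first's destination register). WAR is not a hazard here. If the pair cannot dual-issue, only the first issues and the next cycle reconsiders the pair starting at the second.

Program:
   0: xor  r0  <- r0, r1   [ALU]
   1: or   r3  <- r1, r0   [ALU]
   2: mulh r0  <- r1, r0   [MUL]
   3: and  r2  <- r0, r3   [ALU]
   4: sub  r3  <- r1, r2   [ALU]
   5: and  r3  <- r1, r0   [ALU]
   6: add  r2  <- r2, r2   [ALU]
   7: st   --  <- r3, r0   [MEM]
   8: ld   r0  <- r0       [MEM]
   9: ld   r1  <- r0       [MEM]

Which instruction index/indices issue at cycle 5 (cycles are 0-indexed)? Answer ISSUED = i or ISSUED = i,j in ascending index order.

c0: i0 xor  RAW r0
c1: i1+i2 or+mulh  2-wide
c2: i3 and  RAW r2
c3: i4 sub  WAW r3
c4: i5+i6 and+add  2-wide
c5: i7 st  no-port MEM/MEM
c6: i8 ld  no-port MEM/MEM
c7: i9 ld  tail

ISSUED = 7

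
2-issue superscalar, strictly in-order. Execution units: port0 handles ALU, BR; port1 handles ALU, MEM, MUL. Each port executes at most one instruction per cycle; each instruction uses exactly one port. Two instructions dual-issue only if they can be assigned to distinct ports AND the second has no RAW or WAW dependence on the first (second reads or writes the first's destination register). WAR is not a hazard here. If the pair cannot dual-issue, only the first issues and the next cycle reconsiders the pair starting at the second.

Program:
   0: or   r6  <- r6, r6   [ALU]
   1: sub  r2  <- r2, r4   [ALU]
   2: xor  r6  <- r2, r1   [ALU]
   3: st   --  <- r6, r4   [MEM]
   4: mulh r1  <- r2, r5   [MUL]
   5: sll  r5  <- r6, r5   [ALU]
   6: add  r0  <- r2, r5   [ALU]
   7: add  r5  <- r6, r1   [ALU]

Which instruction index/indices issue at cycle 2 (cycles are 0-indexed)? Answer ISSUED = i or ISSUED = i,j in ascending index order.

ISSUED = 3

0. or sub @i0/i1  | dual
1. xor @i2  | RAW r6
2. st @i3  | no-port MEM/MUL
3. mulh sll @i4/i5  | dual
4. add add @i6/i7  | dual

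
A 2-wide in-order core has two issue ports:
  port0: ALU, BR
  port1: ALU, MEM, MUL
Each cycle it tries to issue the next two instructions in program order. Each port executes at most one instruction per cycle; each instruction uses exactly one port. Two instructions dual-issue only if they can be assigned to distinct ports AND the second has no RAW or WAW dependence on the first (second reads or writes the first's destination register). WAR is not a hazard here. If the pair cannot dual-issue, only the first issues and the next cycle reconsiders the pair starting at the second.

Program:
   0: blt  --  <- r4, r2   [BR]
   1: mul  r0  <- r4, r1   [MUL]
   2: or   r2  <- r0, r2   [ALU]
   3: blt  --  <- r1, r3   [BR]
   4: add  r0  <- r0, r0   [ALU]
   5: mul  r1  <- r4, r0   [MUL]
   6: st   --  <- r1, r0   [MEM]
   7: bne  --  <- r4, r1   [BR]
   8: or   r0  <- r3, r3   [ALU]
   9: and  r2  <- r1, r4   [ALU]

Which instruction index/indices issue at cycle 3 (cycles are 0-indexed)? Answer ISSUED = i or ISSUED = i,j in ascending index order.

ISSUED = 5

0. blt.BR/mul.MUL @i0&i1  | dual
1. or.ALU/blt.BR @i2&i3  | dual
2. add.ALU @i4  | RAW r0
3. mul.MUL @i5  | no-port MUL/MEM
4. st.MEM/bne.BR @i6&i7  | dual
5. or.ALU/and.ALU @i8&i9  | dual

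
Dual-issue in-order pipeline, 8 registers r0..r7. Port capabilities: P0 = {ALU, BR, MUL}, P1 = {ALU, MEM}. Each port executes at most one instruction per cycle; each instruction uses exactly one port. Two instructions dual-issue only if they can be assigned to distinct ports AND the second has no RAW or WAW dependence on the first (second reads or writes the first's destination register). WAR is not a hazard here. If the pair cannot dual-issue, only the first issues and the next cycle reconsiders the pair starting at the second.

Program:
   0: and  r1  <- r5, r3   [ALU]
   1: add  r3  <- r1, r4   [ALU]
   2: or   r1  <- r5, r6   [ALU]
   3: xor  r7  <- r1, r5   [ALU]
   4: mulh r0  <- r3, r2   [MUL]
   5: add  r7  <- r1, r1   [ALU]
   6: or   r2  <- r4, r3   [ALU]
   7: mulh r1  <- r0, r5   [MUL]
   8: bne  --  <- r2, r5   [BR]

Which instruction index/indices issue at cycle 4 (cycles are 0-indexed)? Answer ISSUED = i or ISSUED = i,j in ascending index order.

ISSUED = 7

[0] i0  and  -- RAW r1
[1] i1/i2  add/or  -- pair
[2] i3/i4  xor/mulh  -- pair
[3] i5/i6  add/or  -- pair
[4] i7  mulh  -- no-port MUL/BR
[5] i8  bne  -- tail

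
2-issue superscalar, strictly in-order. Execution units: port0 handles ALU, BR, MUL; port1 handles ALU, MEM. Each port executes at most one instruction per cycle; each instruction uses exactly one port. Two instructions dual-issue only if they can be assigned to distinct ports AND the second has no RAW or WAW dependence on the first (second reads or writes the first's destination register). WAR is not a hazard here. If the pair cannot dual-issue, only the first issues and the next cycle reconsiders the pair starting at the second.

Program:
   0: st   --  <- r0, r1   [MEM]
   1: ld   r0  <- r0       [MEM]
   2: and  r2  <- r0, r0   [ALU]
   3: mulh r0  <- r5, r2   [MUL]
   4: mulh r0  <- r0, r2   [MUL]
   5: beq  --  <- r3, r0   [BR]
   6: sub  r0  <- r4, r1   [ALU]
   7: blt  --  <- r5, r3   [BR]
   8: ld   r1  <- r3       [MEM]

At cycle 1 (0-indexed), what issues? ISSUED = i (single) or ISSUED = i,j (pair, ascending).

  cy0 -> i0 (st) no-port MEM/MEM
  cy1 -> i1 (ld) RAW r0
  cy2 -> i2 (and) RAW r2
  cy3 -> i3 (mulh) no-port MUL/MUL
  cy4 -> i4 (mulh) no-port MUL/BR
  cy5 -> i5&i6 (beq sub) dual
  cy6 -> i7&i8 (blt ld) dual

ISSUED = 1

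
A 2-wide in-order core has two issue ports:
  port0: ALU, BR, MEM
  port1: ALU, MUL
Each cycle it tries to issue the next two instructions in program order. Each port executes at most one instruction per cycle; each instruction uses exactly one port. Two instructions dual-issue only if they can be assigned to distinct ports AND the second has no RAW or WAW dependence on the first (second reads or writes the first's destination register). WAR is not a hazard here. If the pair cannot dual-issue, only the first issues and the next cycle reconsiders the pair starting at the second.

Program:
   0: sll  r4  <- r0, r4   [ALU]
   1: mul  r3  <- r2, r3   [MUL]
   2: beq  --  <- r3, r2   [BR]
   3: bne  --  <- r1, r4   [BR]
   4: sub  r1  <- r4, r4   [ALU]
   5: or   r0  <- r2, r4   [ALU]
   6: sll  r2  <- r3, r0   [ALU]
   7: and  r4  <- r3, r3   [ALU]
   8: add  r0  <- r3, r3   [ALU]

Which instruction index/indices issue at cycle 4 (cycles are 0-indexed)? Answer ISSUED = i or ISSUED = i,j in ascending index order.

ISSUED = 6,7

#0 head=0: sll.ALU;mul.MUL i0&i1 pair
#1 head=2: beq.BR i2 no-port BR/BR
#2 head=3: bne.BR;sub.ALU i3&i4 pair
#3 head=5: or.ALU i5 RAW r0
#4 head=6: sll.ALU;and.ALU i6&i7 pair
#5 head=8: add.ALU i8 tail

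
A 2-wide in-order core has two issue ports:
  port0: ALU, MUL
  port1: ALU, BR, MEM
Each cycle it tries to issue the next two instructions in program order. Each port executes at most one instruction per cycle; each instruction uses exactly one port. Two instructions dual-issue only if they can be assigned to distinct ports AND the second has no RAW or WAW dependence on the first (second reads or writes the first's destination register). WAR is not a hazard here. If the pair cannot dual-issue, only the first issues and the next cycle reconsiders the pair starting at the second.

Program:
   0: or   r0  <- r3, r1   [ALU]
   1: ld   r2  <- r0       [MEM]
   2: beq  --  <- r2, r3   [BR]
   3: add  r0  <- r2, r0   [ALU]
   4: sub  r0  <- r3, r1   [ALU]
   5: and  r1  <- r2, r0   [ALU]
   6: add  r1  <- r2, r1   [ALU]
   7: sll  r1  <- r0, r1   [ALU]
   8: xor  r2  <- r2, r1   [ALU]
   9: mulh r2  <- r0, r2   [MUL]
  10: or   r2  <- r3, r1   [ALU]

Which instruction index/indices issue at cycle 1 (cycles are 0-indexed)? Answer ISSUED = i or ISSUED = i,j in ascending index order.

#0 head=0: or i0 RAW r0
#1 head=1: ld i1 no-port MEM/BR
#2 head=2: beq;add i2,i3 2-wide
#3 head=4: sub i4 RAW r0
#4 head=5: and i5 RAW+WAW r1
#5 head=6: add i6 RAW+WAW r1
#6 head=7: sll i7 RAW r1
#7 head=8: xor i8 RAW+WAW r2
#8 head=9: mulh i9 WAW r2
#9 head=10: or i10 tail

ISSUED = 1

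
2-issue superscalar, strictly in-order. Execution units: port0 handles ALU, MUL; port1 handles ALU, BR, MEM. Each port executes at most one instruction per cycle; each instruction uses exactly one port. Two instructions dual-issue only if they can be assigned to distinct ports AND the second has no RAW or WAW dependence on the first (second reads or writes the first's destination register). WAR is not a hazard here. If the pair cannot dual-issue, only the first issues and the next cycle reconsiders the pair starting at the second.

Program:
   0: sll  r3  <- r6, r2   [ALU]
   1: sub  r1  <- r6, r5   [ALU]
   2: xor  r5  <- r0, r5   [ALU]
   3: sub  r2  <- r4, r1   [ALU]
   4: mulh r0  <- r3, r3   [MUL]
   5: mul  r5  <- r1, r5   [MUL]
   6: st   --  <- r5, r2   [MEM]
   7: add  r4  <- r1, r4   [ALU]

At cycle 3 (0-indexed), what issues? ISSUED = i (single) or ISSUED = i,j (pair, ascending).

ISSUED = 5

#0 head=0: sll.ALU sub.ALU i0+i1 dual
#1 head=2: xor.ALU sub.ALU i2+i3 dual
#2 head=4: mulh.MUL i4 no-port MUL/MUL
#3 head=5: mul.MUL i5 RAW r5
#4 head=6: st.MEM add.ALU i6+i7 dual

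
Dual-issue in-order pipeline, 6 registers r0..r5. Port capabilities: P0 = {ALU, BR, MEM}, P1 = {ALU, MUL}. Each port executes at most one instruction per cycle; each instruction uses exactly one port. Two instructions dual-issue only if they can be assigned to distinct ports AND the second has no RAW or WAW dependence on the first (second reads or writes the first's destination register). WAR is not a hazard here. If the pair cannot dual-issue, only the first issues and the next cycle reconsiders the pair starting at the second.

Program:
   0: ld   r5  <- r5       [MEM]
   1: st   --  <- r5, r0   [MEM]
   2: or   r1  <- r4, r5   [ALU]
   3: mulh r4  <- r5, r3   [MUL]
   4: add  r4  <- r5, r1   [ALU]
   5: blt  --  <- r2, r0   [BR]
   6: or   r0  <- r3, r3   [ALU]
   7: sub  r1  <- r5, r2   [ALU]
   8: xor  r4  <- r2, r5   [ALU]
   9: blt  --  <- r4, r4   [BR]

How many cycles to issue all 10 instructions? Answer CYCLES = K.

CYCLES = 7

  cy0 -> i0 (ld) no-port MEM/MEM
  cy1 -> i1+i2 (st+or) 2-wide
  cy2 -> i3 (mulh) WAW r4
  cy3 -> i4+i5 (add+blt) 2-wide
  cy4 -> i6+i7 (or+sub) 2-wide
  cy5 -> i8 (xor) RAW r4
  cy6 -> i9 (blt) tail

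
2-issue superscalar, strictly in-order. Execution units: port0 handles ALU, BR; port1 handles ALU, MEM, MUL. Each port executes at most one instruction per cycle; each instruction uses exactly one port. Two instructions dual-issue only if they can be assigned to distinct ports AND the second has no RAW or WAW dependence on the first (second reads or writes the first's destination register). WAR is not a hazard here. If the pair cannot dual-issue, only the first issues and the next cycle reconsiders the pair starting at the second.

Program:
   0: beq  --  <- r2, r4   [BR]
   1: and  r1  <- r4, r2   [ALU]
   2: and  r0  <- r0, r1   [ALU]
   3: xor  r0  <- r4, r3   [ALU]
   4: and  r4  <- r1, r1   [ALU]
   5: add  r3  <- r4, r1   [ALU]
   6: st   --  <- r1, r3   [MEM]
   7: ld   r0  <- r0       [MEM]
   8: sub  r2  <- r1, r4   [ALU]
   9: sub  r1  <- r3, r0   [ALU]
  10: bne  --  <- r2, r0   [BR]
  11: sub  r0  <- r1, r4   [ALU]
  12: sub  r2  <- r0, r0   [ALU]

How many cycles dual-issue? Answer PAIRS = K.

[0] i0,i1  beq.BR/and.ALU  -- dual
[1] i2  and.ALU  -- WAW r0
[2] i3,i4  xor.ALU/and.ALU  -- dual
[3] i5  add.ALU  -- RAW r3
[4] i6  st.MEM  -- no-port MEM/MEM
[5] i7,i8  ld.MEM/sub.ALU  -- dual
[6] i9,i10  sub.ALU/bne.BR  -- dual
[7] i11  sub.ALU  -- RAW r0
[8] i12  sub.ALU  -- tail

PAIRS = 4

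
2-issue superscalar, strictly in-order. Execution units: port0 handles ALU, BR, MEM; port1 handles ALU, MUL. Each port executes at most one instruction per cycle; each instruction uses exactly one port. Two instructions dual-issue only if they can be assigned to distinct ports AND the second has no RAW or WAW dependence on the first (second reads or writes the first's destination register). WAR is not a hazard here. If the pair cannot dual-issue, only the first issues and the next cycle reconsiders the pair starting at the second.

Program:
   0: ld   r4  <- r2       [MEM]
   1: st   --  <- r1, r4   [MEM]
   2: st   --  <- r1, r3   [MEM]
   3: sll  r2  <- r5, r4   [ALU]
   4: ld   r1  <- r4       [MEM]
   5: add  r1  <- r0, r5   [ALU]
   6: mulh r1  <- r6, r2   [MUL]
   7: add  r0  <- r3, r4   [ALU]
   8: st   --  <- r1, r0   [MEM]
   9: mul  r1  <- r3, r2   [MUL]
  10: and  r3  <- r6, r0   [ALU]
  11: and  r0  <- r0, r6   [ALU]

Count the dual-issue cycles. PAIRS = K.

0. ld.MEM @i0  | no-port MEM/MEM
1. st.MEM @i1  | no-port MEM/MEM
2. st.MEM sll.ALU @i2&i3  | 2-wide
3. ld.MEM @i4  | WAW r1
4. add.ALU @i5  | WAW r1
5. mulh.MUL add.ALU @i6&i7  | 2-wide
6. st.MEM mul.MUL @i8&i9  | 2-wide
7. and.ALU and.ALU @i10&i11  | 2-wide

PAIRS = 4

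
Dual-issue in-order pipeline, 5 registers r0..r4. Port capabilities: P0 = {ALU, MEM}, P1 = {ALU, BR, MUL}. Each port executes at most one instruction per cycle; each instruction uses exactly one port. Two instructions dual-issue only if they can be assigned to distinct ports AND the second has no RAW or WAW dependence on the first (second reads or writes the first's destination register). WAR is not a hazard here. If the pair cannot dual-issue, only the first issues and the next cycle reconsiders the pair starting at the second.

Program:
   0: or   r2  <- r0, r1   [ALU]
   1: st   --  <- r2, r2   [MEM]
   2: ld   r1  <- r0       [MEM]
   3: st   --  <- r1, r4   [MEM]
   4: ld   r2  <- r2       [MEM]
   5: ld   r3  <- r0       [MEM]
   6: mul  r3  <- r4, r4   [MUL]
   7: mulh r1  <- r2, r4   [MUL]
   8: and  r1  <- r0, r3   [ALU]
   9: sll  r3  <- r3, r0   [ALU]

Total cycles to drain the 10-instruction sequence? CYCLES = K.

[0] i0  or.ALU  -- RAW r2
[1] i1  st.MEM  -- no-port MEM/MEM
[2] i2  ld.MEM  -- no-port MEM/MEM
[3] i3  st.MEM  -- no-port MEM/MEM
[4] i4  ld.MEM  -- no-port MEM/MEM
[5] i5  ld.MEM  -- WAW r3
[6] i6  mul.MUL  -- no-port MUL/MUL
[7] i7  mulh.MUL  -- WAW r1
[8] i8&i9  and.ALU sll.ALU  -- dual

CYCLES = 9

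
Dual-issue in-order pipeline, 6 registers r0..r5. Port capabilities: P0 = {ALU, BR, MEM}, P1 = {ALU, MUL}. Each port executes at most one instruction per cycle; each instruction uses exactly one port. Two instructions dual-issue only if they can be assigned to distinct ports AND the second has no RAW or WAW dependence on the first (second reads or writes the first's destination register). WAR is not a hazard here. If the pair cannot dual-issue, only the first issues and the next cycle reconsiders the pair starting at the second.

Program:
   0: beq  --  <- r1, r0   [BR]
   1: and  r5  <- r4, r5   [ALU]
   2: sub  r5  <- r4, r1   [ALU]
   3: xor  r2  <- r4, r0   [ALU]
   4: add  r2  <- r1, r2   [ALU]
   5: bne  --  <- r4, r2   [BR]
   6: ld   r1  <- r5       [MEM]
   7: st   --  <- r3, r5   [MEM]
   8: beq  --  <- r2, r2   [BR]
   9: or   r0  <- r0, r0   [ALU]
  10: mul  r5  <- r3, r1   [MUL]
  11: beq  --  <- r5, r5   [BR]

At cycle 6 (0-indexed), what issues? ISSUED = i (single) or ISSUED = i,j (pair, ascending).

c0: i0&i1 beq.BR/and.ALU  pair
c1: i2&i3 sub.ALU/xor.ALU  pair
c2: i4 add.ALU  RAW r2
c3: i5 bne.BR  no-port BR/MEM
c4: i6 ld.MEM  no-port MEM/MEM
c5: i7 st.MEM  no-port MEM/BR
c6: i8&i9 beq.BR/or.ALU  pair
c7: i10 mul.MUL  RAW r5
c8: i11 beq.BR  tail

ISSUED = 8,9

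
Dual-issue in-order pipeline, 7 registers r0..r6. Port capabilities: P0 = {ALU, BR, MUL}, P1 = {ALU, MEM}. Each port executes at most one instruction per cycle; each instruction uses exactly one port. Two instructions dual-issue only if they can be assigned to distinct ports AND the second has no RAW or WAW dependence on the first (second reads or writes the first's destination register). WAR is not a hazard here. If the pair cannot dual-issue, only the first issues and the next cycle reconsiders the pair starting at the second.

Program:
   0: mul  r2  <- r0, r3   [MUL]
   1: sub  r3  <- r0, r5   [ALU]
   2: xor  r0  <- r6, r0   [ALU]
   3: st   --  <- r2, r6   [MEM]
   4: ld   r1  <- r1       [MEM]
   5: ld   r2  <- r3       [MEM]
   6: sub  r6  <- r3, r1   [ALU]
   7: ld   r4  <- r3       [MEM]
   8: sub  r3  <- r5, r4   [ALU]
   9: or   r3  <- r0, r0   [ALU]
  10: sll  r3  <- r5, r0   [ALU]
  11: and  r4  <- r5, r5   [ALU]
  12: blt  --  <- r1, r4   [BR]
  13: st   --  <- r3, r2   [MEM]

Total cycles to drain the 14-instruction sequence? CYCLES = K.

CYCLES = 9

c0: i0,i1 mul sub  2-wide
c1: i2,i3 xor st  2-wide
c2: i4 ld  no-port MEM/MEM
c3: i5,i6 ld sub  2-wide
c4: i7 ld  RAW r4
c5: i8 sub  WAW r3
c6: i9 or  WAW r3
c7: i10,i11 sll and  2-wide
c8: i12,i13 blt st  2-wide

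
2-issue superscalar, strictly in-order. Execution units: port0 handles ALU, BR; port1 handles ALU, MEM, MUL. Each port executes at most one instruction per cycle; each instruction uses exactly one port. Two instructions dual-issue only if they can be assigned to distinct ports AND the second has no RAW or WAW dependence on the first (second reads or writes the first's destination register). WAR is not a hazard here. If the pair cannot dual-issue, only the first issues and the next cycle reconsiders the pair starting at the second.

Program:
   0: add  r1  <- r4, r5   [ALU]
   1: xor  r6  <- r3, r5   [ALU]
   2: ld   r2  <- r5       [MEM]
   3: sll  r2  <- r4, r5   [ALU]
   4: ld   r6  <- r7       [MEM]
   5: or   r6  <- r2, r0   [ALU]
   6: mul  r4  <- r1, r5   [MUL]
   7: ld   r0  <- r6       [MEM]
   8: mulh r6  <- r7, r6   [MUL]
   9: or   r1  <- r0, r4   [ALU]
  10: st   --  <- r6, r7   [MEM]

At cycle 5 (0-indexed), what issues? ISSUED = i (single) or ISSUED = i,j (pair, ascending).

  cy0 -> i0&i1 (add.ALU/xor.ALU) pair
  cy1 -> i2 (ld.MEM) WAW r2
  cy2 -> i3&i4 (sll.ALU/ld.MEM) pair
  cy3 -> i5&i6 (or.ALU/mul.MUL) pair
  cy4 -> i7 (ld.MEM) no-port MEM/MUL
  cy5 -> i8&i9 (mulh.MUL/or.ALU) pair
  cy6 -> i10 (st.MEM) tail

ISSUED = 8,9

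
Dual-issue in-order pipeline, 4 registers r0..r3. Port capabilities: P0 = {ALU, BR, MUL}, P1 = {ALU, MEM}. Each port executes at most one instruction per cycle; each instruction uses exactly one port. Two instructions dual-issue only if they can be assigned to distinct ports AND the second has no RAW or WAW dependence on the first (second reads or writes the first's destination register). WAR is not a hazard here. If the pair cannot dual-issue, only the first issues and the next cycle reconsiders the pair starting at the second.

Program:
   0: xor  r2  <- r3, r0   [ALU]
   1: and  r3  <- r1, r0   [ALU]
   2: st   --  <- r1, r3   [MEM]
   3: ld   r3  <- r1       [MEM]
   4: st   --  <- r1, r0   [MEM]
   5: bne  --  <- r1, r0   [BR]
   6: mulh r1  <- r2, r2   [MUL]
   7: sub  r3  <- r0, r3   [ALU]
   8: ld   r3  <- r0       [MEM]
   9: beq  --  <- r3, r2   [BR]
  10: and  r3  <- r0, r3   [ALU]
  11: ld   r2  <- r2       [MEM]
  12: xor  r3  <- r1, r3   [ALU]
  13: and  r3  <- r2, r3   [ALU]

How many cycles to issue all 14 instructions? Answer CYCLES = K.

CYCLES = 9

[0] i0/i1  xor.ALU/and.ALU  -- pair
[1] i2  st.MEM  -- no-port MEM/MEM
[2] i3  ld.MEM  -- no-port MEM/MEM
[3] i4/i5  st.MEM/bne.BR  -- pair
[4] i6/i7  mulh.MUL/sub.ALU  -- pair
[5] i8  ld.MEM  -- RAW r3
[6] i9/i10  beq.BR/and.ALU  -- pair
[7] i11/i12  ld.MEM/xor.ALU  -- pair
[8] i13  and.ALU  -- tail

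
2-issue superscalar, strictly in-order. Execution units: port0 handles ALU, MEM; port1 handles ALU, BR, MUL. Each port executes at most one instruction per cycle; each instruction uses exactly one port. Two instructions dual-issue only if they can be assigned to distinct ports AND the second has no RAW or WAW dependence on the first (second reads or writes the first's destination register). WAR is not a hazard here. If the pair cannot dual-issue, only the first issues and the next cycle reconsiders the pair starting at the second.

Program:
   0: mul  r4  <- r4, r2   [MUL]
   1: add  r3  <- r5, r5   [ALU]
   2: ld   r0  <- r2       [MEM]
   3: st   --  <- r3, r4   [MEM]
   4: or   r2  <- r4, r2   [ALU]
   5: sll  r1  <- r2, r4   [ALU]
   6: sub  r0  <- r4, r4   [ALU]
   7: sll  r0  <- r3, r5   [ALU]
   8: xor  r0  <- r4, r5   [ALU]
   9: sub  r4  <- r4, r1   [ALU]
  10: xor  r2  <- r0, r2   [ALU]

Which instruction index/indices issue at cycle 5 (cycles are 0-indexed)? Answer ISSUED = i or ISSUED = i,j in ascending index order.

c0: i0&i1 mul.MUL add.ALU  pair
c1: i2 ld.MEM  no-port MEM/MEM
c2: i3&i4 st.MEM or.ALU  pair
c3: i5&i6 sll.ALU sub.ALU  pair
c4: i7 sll.ALU  WAW r0
c5: i8&i9 xor.ALU sub.ALU  pair
c6: i10 xor.ALU  tail

ISSUED = 8,9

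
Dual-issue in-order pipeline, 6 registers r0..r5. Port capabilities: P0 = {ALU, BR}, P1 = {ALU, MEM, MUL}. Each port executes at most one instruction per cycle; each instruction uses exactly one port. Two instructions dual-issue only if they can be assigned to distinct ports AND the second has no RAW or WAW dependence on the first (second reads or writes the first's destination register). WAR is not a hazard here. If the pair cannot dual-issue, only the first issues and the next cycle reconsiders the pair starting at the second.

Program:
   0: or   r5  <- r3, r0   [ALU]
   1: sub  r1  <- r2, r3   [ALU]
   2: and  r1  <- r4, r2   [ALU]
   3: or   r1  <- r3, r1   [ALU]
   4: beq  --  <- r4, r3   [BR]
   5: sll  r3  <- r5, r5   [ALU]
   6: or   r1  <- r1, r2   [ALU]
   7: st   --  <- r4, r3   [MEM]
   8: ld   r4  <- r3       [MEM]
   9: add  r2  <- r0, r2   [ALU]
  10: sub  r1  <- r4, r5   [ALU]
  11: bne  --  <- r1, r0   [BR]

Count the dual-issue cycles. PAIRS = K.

PAIRS = 4

#0 head=0: or.ALU+sub.ALU i0/i1 2-wide
#1 head=2: and.ALU i2 RAW+WAW r1
#2 head=3: or.ALU+beq.BR i3/i4 2-wide
#3 head=5: sll.ALU+or.ALU i5/i6 2-wide
#4 head=7: st.MEM i7 no-port MEM/MEM
#5 head=8: ld.MEM+add.ALU i8/i9 2-wide
#6 head=10: sub.ALU i10 RAW r1
#7 head=11: bne.BR i11 tail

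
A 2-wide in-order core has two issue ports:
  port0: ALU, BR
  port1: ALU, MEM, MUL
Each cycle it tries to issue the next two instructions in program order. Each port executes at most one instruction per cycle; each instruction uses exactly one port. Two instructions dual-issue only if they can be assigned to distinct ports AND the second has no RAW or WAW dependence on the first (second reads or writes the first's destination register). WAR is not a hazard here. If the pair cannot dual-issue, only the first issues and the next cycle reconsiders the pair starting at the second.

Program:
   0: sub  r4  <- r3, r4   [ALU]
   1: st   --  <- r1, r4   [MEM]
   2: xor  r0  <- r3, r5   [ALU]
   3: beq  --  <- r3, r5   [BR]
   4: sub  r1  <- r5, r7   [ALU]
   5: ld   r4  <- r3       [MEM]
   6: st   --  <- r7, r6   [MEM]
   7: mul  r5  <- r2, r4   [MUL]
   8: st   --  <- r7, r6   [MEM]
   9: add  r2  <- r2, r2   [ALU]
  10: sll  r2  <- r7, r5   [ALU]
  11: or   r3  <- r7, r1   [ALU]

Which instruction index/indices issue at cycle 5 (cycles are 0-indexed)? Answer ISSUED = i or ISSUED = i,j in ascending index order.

0. sub @i0  | RAW r4
1. st;xor @i1+i2  | pair
2. beq;sub @i3+i4  | pair
3. ld @i5  | no-port MEM/MEM
4. st @i6  | no-port MEM/MUL
5. mul @i7  | no-port MUL/MEM
6. st;add @i8+i9  | pair
7. sll;or @i10+i11  | pair

ISSUED = 7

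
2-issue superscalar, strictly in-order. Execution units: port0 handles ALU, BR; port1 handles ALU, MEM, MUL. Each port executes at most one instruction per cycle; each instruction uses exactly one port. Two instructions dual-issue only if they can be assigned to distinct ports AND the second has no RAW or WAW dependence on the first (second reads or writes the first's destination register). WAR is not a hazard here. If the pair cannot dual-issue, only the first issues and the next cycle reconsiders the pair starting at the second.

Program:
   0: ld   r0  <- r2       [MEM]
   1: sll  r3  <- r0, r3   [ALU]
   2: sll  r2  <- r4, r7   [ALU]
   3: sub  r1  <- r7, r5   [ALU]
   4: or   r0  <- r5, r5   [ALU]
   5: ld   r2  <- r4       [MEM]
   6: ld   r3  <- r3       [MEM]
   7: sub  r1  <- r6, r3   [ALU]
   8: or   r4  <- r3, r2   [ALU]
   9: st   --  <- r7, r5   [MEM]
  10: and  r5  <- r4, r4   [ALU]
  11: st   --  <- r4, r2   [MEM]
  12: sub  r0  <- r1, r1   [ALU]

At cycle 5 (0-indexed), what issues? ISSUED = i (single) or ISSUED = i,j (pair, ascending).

ISSUED = 7,8

t=0 i0:ld.MEM ; RAW r0
t=1 i1,i2:sll.ALU;sll.ALU ; 2-wide
t=2 i3,i4:sub.ALU;or.ALU ; 2-wide
t=3 i5:ld.MEM ; no-port MEM/MEM
t=4 i6:ld.MEM ; RAW r3
t=5 i7,i8:sub.ALU;or.ALU ; 2-wide
t=6 i9,i10:st.MEM;and.ALU ; 2-wide
t=7 i11,i12:st.MEM;sub.ALU ; 2-wide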